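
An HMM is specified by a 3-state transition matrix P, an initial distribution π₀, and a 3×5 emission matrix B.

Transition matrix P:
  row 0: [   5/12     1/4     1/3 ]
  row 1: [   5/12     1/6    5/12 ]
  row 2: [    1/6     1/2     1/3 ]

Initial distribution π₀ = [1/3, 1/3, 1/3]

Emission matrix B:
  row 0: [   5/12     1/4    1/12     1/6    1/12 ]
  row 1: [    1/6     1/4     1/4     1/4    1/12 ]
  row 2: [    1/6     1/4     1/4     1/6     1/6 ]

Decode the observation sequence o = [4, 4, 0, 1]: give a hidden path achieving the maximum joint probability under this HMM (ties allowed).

path = [2, 1, 0, 0]

t=0: δ = [2.778e-02, 2.778e-02, 5.556e-02]  (obs o_0=4)
t=1: δ = [9.645e-04, 2.315e-03, 3.086e-03]  ψ = [0, 2, 2]  (obs o_1=4)
t=2: δ = [4.019e-04, 2.572e-04, 1.715e-04]  ψ = [1, 2, 2]  (obs o_2=0)
t=3: δ = [4.186e-05, 2.512e-05, 3.349e-05]  ψ = [0, 0, 0]  (obs o_3=1)
backtrack: best end state = 0; path = [2, 1, 0, 0]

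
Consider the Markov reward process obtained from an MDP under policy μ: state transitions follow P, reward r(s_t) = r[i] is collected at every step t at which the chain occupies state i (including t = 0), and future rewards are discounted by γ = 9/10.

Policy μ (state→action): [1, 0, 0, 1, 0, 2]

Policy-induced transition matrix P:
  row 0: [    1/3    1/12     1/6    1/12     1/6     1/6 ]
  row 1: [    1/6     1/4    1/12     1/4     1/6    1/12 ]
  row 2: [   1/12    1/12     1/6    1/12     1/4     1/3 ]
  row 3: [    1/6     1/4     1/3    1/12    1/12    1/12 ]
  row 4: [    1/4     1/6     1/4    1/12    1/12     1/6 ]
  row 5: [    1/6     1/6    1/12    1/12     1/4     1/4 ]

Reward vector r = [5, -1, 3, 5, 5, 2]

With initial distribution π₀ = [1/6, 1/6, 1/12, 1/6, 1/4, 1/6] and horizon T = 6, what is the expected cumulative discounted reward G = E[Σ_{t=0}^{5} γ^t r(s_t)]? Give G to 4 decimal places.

G = 14.8732

t=0: π = [0.1667, 0.1667, 0.0833, 0.1667, 0.2500, 0.1667], E[r] = 3.3333, γ^t·E[r] = 3.333333, running G = 3.333333
t=1: π = [0.2083, 0.1736, 0.1875, 0.1111, 0.1528, 0.1667], E[r] = 3.0833, γ^t·E[r] = 2.775000, running G = 6.108333
t=2: π = [0.1985, 0.1574, 0.1696, 0.1123, 0.1742, 0.1881], E[r] = 3.1522, γ^t·E[r] = 2.553281, running G = 8.661615
t=3: π = [0.2001, 0.1585, 0.1711, 0.1096, 0.1726, 0.1881], E[r] = 3.1426, γ^t·E[r] = 2.290957, running G = 10.952572
t=4: π = [0.2001, 0.1581, 0.1704, 0.1097, 0.1731, 0.1885], E[r] = 3.1452, γ^t·E[r] = 2.063546, running G = 13.016118
t=5: π = [0.2002, 0.1581, 0.1705, 0.1097, 0.1730, 0.1885], E[r] = 3.1450, γ^t·E[r] = 1.857086, running G = 14.873204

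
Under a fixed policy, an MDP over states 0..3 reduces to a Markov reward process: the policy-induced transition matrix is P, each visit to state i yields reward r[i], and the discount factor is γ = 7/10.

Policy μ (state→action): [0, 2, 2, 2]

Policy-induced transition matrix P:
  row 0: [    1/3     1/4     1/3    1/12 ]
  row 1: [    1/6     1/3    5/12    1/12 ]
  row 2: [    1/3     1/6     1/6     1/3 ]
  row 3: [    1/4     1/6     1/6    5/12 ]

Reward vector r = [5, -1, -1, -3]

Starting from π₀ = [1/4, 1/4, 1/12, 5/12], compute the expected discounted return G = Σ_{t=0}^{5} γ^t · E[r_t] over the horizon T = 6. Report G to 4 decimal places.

t=0: π = [0.2500, 0.2500, 0.0833, 0.4167], E[r] = -0.3333, γ^t·E[r] = -0.333333, running G = -0.333333
t=1: π = [0.2569, 0.2292, 0.2708, 0.2431], E[r] = 0.0556, γ^t·E[r] = 0.038889, running G = -0.294444
t=2: π = [0.2749, 0.2263, 0.2668, 0.2321], E[r] = 0.1852, γ^t·E[r] = 0.090741, running G = -0.203704
t=3: π = [0.2763, 0.2273, 0.2690, 0.2274], E[r] = 0.2029, γ^t·E[r] = 0.069606, running G = -0.134098
t=4: π = [0.2765, 0.2276, 0.2695, 0.2264], E[r] = 0.2062, γ^t·E[r] = 0.049519, running G = -0.084579
t=5: π = [0.2765, 0.2276, 0.2696, 0.2262], E[r] = 0.2069, γ^t·E[r] = 0.034769, running G = -0.049810

G = -0.0498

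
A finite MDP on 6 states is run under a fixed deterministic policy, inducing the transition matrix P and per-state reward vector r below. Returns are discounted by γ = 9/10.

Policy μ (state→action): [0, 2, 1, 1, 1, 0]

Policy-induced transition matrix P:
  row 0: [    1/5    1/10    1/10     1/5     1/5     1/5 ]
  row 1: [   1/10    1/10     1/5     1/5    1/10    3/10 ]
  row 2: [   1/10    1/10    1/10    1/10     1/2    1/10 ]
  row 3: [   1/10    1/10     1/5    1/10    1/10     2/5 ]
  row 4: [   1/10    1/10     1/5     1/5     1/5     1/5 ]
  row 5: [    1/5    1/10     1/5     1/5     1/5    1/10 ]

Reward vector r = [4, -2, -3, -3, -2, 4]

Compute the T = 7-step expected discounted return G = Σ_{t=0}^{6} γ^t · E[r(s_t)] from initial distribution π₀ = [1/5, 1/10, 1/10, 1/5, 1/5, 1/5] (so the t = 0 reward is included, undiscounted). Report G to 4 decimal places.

t=0: π = [0.2000, 0.1000, 0.1000, 0.2000, 0.2000, 0.2000], E[r] = 0.1000, γ^t·E[r] = 0.100000, running G = 0.100000
t=1: π = [0.1400, 0.1000, 0.1700, 0.1700, 0.2000, 0.2200], E[r] = -0.1800, γ^t·E[r] = -0.162000, running G = -0.062000
t=2: π = [0.1360, 0.1000, 0.1690, 0.1660, 0.2240, 0.2050], E[r] = -0.2890, γ^t·E[r] = -0.234090, running G = -0.296090
t=3: π = [0.1341, 0.1000, 0.1695, 0.1665, 0.2241, 0.2058], E[r] = -0.2966, γ^t·E[r] = -0.216221, running G = -0.512311
t=4: π = [0.1340, 0.1000, 0.1696, 0.1664, 0.2242, 0.2058], E[r] = -0.2975, γ^t·E[r] = -0.195177, running G = -0.707488
t=5: π = [0.1340, 0.1000, 0.1696, 0.1664, 0.2243, 0.2057], E[r] = -0.2977, γ^t·E[r] = -0.175814, running G = -0.883302
t=6: π = [0.1340, 0.1000, 0.1696, 0.1664, 0.2243, 0.2057], E[r] = -0.2978, γ^t·E[r] = -0.158240, running G = -1.041542

G = -1.0415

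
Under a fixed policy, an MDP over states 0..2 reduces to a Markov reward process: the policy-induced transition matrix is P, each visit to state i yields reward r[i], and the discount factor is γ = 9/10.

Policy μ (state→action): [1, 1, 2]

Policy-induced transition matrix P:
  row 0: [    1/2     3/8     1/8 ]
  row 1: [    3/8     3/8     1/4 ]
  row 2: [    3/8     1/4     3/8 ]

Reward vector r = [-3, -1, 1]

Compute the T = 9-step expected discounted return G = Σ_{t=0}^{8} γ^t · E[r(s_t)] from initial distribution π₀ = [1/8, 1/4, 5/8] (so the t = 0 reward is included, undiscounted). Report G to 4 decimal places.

t=0: π = [0.1250, 0.2500, 0.6250], E[r] = 0.0000, γ^t·E[r] = 0.000000, running G = 0.000000
t=1: π = [0.3906, 0.2969, 0.3125], E[r] = -1.1563, γ^t·E[r] = -1.040625, running G = -1.040625
t=2: π = [0.4238, 0.3359, 0.2402], E[r] = -1.3672, γ^t·E[r] = -1.107422, running G = -2.148047
t=3: π = [0.4280, 0.3450, 0.2271], E[r] = -1.4019, γ^t·E[r] = -1.021953, running G = -3.170000
t=4: π = [0.4285, 0.3466, 0.2249], E[r] = -1.4072, γ^t·E[r] = -0.923281, running G = -4.093281
t=5: π = [0.4286, 0.3469, 0.2245], E[r] = -1.4080, γ^t·E[r] = -0.831426, running G = -4.924707
t=6: π = [0.4286, 0.3469, 0.2245], E[r] = -1.4081, γ^t·E[r] = -0.748345, running G = -5.673053
t=7: π = [0.4286, 0.3469, 0.2245], E[r] = -1.4082, γ^t·E[r] = -0.673519, running G = -6.346571
t=8: π = [0.4286, 0.3469, 0.2245], E[r] = -1.4082, γ^t·E[r] = -0.606168, running G = -6.952739

G = -6.9527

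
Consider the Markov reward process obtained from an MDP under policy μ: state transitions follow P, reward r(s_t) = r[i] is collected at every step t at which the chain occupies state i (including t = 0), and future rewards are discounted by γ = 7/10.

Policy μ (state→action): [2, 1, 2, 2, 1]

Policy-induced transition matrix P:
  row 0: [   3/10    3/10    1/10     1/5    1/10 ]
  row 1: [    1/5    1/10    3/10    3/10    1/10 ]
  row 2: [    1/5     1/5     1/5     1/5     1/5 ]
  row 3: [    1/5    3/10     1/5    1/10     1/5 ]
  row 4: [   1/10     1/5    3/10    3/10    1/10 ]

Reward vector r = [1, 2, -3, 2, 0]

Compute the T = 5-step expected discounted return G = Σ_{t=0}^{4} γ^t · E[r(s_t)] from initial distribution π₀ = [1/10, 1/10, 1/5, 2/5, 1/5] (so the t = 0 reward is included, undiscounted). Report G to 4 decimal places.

t=0: π = [0.1000, 0.1000, 0.2000, 0.4000, 0.2000], E[r] = 0.5000, γ^t·E[r] = 0.500000, running G = 0.500000
t=1: π = [0.1900, 0.2400, 0.2200, 0.1900, 0.1600], E[r] = 0.3900, γ^t·E[r] = 0.273000, running G = 0.773000
t=2: π = [0.2030, 0.2140, 0.2210, 0.2210, 0.1410], E[r] = 0.4100, γ^t·E[r] = 0.200900, running G = 0.973900
t=3: π = [0.2062, 0.2210, 0.2152, 0.2134, 0.1442], E[r] = 0.4294, γ^t·E[r] = 0.147284, running G = 1.121184
t=4: π = [0.2062, 0.2199, 0.2159, 0.2152, 0.1429], E[r] = 0.4286, γ^t·E[r] = 0.102902, running G = 1.224086

G = 1.2241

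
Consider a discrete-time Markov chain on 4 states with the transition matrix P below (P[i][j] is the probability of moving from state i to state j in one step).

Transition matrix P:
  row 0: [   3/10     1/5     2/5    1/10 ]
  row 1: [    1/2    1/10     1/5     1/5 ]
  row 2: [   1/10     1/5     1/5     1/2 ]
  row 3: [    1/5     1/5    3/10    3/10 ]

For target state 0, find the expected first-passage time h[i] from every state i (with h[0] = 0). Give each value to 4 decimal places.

First-step conditioning: h[0] = 0; for i ≠ 0, h[i] = 1 + Σ_k P[i][k]·h[k].
  h[1] = 1 + 1/10·h[1] + 1/5·h[2] + 1/5·h[3]
  h[2] = 1 + 1/5·h[1] + 1/5·h[2] + 1/2·h[3]
  h[3] = 1 + 1/5·h[1] + 3/10·h[2] + 3/10·h[3]
Solving the 3×3 linear system over states ≠ 0 gives exactly h = [0, 870/277, 1320/277, 1210/277] (h[0] = 0 is the target).

h = [0.0000, 3.1408, 4.7653, 4.3682]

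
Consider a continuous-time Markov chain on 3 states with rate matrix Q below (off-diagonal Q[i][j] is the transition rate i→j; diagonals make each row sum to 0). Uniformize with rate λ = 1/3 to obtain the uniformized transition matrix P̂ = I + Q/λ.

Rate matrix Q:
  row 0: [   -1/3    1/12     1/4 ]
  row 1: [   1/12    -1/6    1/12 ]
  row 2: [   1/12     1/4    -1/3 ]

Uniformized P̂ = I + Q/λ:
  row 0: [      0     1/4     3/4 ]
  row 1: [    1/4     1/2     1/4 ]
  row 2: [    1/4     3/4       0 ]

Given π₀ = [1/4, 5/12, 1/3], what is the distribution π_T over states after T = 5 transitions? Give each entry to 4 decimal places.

π = [0.2000, 0.5196, 0.2804]

t=0: π = [0.2500, 0.4167, 0.3333]
t=1: π = [0.1875, 0.5208, 0.2917]
t=2: π = [0.2031, 0.5260, 0.2708]
t=3: π = [0.1992, 0.5169, 0.2839]
t=4: π = [0.2002, 0.5212, 0.2786]
t=5: π = [0.2000, 0.5196, 0.2804]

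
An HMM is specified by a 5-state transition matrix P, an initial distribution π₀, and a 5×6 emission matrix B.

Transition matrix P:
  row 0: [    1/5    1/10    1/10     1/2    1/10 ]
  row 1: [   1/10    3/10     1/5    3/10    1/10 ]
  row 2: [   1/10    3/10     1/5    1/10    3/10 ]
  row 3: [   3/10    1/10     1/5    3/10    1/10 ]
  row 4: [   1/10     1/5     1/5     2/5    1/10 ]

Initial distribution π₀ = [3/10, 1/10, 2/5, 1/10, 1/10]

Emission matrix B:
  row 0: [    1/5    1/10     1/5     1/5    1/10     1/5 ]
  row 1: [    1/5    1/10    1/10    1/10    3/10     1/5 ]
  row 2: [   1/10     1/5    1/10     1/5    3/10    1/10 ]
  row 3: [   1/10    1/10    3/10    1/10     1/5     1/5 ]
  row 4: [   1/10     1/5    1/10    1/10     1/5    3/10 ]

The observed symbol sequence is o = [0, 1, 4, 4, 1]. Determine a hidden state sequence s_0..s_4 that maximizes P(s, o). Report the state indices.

t=0: δ = [6.000e-02, 2.000e-02, 4.000e-02, 1.000e-02, 1.000e-02]  (obs o_0=0)
t=1: δ = [1.200e-03, 1.200e-03, 1.600e-03, 3.000e-03, 2.400e-03]  ψ = [0, 2, 2, 0, 2]  (obs o_1=1)
t=2: δ = [9.000e-05, 1.440e-04, 1.800e-04, 1.920e-04, 9.600e-05]  ψ = [3, 2, 3, 4, 2]  (obs o_2=4)
t=3: δ = [5.760e-06, 1.620e-05, 1.152e-05, 1.152e-05, 1.080e-05]  ψ = [3, 2, 3, 3, 2]  (obs o_3=4)
t=4: δ = [3.456e-07, 4.860e-07, 6.480e-07, 4.860e-07, 6.912e-07]  ψ = [3, 1, 1, 1, 2]  (obs o_4=1)
backtrack: best end state = 4; path = [2, 4, 3, 2, 4]

path = [2, 4, 3, 2, 4]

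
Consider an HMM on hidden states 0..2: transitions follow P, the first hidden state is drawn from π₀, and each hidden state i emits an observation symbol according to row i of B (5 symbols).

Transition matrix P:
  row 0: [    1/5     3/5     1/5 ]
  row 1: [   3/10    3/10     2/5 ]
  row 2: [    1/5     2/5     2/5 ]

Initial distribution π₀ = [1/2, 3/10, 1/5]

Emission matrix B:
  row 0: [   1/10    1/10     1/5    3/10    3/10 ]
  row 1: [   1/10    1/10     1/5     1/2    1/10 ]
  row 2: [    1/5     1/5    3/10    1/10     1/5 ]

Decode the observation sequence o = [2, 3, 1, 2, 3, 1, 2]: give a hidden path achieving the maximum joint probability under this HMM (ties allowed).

t=0: δ = [1.000e-01, 6.000e-02, 6.000e-02]  (obs o_0=2)
t=1: δ = [6.000e-03, 3.000e-02, 2.400e-03]  ψ = [0, 0, 1]  (obs o_1=3)
t=2: δ = [9.000e-04, 9.000e-04, 2.400e-03]  ψ = [1, 1, 1]  (obs o_2=1)
t=3: δ = [9.600e-05, 1.920e-04, 2.880e-04]  ψ = [2, 2, 2]  (obs o_3=2)
t=4: δ = [1.728e-05, 5.760e-05, 1.152e-05]  ψ = [1, 2, 2]  (obs o_4=3)
t=5: δ = [1.728e-06, 1.728e-06, 4.608e-06]  ψ = [1, 1, 1]  (obs o_5=1)
t=6: δ = [1.843e-07, 3.686e-07, 5.530e-07]  ψ = [2, 2, 2]  (obs o_6=2)
backtrack: best end state = 2; path = [0, 1, 2, 2, 1, 2, 2]

path = [0, 1, 2, 2, 1, 2, 2]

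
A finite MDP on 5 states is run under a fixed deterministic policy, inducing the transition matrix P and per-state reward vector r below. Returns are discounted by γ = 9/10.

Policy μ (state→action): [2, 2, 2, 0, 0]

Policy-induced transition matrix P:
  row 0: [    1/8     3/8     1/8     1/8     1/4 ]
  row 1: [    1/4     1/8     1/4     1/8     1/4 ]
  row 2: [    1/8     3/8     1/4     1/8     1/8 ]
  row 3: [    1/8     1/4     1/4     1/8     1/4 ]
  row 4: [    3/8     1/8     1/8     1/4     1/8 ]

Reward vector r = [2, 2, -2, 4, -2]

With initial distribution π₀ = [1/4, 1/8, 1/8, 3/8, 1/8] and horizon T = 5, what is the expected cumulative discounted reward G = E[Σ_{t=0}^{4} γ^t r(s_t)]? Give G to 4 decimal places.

t=0: π = [0.2500, 0.1250, 0.1250, 0.3750, 0.1250], E[r] = 1.7500, γ^t·E[r] = 1.750000, running G = 1.750000
t=1: π = [0.1719, 0.2656, 0.2031, 0.1406, 0.2188], E[r] = 0.5938, γ^t·E[r] = 0.534375, running G = 2.284375
t=2: π = [0.2129, 0.2363, 0.2012, 0.1523, 0.1973], E[r] = 0.7109, γ^t·E[r] = 0.575859, running G = 2.860234
t=3: π = [0.2039, 0.2476, 0.1987, 0.1497, 0.2002], E[r] = 0.7036, γ^t·E[r] = 0.512934, running G = 3.373168
t=4: π = [0.2060, 0.2444, 0.1995, 0.1500, 0.2001], E[r] = 0.7015, γ^t·E[r] = 0.460279, running G = 3.833448

G = 3.8334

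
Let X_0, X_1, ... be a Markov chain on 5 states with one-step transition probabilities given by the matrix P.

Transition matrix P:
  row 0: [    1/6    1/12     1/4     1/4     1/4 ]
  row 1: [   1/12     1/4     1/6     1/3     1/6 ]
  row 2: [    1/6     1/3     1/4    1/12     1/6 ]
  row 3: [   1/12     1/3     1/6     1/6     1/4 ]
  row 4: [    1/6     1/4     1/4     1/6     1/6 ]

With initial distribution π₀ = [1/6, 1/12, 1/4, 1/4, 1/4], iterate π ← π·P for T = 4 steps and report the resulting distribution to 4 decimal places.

t=0: π = [0.1667, 0.0833, 0.2500, 0.2500, 0.2500]
t=1: π = [0.1389, 0.2639, 0.2222, 0.1736, 0.2014]
t=2: π = [0.1302, 0.2598, 0.2135, 0.2037, 0.1927]
t=3: π = [0.1280, 0.2631, 0.2114, 0.2030, 0.1945]
t=4: π = [0.1278, 0.2632, 0.2112, 0.2036, 0.1943]

π = [0.1278, 0.2632, 0.2112, 0.2036, 0.1943]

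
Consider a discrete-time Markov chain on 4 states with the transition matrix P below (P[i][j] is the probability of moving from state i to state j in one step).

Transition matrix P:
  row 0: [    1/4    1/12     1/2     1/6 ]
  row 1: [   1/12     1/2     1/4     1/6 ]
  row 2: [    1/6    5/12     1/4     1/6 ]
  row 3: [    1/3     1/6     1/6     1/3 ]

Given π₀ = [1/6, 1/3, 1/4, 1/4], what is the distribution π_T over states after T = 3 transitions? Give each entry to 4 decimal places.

π = [0.1889, 0.3301, 0.2808, 0.2002]

t=0: π = [0.1667, 0.3333, 0.2500, 0.2500]
t=1: π = [0.1944, 0.3264, 0.2708, 0.2083]
t=2: π = [0.1904, 0.3270, 0.2813, 0.2014]
t=3: π = [0.1889, 0.3301, 0.2808, 0.2002]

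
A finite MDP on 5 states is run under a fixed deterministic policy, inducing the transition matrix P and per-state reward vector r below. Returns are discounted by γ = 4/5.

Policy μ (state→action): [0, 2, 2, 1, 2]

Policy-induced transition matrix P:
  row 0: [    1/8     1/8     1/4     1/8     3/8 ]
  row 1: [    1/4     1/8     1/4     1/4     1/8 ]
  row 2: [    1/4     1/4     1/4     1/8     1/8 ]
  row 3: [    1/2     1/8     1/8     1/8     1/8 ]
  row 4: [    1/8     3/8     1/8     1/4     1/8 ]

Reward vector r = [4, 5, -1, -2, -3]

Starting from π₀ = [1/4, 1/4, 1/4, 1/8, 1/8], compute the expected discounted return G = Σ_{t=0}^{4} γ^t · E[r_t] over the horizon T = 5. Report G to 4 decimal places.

t=0: π = [0.2500, 0.2500, 0.2500, 0.1250, 0.1250], E[r] = 1.3750, γ^t·E[r] = 1.375000, running G = 1.375000
t=1: π = [0.2344, 0.1875, 0.2188, 0.1719, 0.1875], E[r] = 0.7500, γ^t·E[r] = 0.600000, running G = 1.975000
t=2: π = [0.2402, 0.1992, 0.2051, 0.1719, 0.1836], E[r] = 0.8574, γ^t·E[r] = 0.548750, running G = 2.523750
t=3: π = [0.2400, 0.1965, 0.2056, 0.1729, 0.1851], E[r] = 0.8362, γ^t·E[r] = 0.428125, running G = 2.951875
t=4: π = [0.2401, 0.1970, 0.2053, 0.1727, 0.1850], E[r] = 0.8395, γ^t·E[r] = 0.343850, running G = 3.295725

G = 3.2957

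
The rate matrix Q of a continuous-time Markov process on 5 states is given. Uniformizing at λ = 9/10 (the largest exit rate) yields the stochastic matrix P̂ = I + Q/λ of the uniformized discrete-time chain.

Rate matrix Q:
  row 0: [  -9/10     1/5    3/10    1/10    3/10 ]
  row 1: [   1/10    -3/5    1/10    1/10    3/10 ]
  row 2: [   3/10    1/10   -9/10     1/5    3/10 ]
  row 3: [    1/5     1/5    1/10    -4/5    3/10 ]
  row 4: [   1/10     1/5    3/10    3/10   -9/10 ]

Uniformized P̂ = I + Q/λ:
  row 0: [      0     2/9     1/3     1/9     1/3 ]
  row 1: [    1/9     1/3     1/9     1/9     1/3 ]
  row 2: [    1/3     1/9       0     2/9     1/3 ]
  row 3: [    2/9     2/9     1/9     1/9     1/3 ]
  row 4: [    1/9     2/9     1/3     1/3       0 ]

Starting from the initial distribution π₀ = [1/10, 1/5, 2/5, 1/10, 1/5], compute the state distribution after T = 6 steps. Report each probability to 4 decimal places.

t=0: π = [0.1000, 0.2000, 0.4000, 0.1000, 0.2000]
t=1: π = [0.2000, 0.2000, 0.1333, 0.2000, 0.2667]
t=2: π = [0.1407, 0.2296, 0.2000, 0.1852, 0.2444]
t=3: π = [0.1605, 0.2255, 0.1745, 0.1877, 0.2519]
t=4: π = [0.1529, 0.2279, 0.1834, 0.1865, 0.2494]
t=5: π = [0.1556, 0.2272, 0.1801, 0.1869, 0.2502]
t=6: π = [0.1546, 0.2274, 0.1813, 0.1867, 0.2499]

π = [0.1546, 0.2274, 0.1813, 0.1867, 0.2499]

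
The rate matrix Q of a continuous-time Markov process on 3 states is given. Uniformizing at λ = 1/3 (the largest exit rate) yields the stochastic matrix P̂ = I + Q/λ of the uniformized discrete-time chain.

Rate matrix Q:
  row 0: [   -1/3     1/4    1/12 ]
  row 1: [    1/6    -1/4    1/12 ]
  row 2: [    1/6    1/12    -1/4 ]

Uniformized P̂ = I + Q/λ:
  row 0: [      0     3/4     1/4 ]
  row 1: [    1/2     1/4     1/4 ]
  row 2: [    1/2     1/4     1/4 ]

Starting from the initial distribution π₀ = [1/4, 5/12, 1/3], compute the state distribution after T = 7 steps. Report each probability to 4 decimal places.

π = [0.3340, 0.4160, 0.2500]

t=0: π = [0.2500, 0.4167, 0.3333]
t=1: π = [0.3750, 0.3750, 0.2500]
t=2: π = [0.3125, 0.4375, 0.2500]
t=3: π = [0.3438, 0.4063, 0.2500]
t=4: π = [0.3281, 0.4219, 0.2500]
t=5: π = [0.3359, 0.4141, 0.2500]
t=6: π = [0.3320, 0.4180, 0.2500]
t=7: π = [0.3340, 0.4160, 0.2500]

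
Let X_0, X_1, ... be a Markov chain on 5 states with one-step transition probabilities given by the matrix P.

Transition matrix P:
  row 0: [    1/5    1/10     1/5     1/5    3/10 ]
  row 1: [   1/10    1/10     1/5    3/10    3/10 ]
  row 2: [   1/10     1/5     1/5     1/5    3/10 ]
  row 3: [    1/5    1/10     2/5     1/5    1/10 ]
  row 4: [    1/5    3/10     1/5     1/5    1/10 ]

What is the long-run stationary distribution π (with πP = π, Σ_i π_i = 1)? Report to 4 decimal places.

π = [0.1590, 0.1671, 0.2433, 0.2167, 0.2139]

Balance equations π_j = Σ_i π_i·P[i][j]:
  π_0 = 1/5·π_0 + 1/10·π_1 + 1/10·π_2 + 1/5·π_3 + 1/5·π_4
  π_1 = 1/10·π_0 + 1/10·π_1 + 1/5·π_2 + 1/10·π_3 + 3/10·π_4
  π_2 = 1/5·π_0 + 1/5·π_1 + 1/5·π_2 + 2/5·π_3 + 1/5·π_4
  π_3 = 1/5·π_0 + 3/10·π_1 + 1/5·π_2 + 1/5·π_3 + 1/5·π_4
  normalize: π_0 + π_1 + π_2 + π_3 + π_4 = 1
Solving the linear system gives exactly π = [955/6008, 251/1502, 731/3004, 651/3004, 1285/6008].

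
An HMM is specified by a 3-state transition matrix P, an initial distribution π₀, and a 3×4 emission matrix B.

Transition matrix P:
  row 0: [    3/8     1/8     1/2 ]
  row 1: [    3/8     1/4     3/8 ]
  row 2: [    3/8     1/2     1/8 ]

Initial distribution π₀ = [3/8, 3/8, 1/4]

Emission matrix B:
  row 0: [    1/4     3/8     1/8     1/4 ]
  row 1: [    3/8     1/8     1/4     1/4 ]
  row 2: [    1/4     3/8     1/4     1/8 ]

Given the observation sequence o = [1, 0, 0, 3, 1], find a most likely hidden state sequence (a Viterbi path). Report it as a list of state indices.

path = [0, 2, 1, 0, 2]

t=0: δ = [1.406e-01, 4.688e-02, 9.375e-02]  (obs o_0=1)
t=1: δ = [1.318e-02, 1.758e-02, 1.758e-02]  ψ = [0, 2, 0]  (obs o_1=0)
t=2: δ = [1.648e-03, 3.296e-03, 1.648e-03]  ψ = [1, 2, 0]  (obs o_2=0)
t=3: δ = [3.090e-04, 2.060e-04, 1.545e-04]  ψ = [1, 1, 1]  (obs o_3=3)
t=4: δ = [4.345e-05, 9.656e-06, 5.794e-05]  ψ = [0, 2, 0]  (obs o_4=1)
backtrack: best end state = 2; path = [0, 2, 1, 0, 2]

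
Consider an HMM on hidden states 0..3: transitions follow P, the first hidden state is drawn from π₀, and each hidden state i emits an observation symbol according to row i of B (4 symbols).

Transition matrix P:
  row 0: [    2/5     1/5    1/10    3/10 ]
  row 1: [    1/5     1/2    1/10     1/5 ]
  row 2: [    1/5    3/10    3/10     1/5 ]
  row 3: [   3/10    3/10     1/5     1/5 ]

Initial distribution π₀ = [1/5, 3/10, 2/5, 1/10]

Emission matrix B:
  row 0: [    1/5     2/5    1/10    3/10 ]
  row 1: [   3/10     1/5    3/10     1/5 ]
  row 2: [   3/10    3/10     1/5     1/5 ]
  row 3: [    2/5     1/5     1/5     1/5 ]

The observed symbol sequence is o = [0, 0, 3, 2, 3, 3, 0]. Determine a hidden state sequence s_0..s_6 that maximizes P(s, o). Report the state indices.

path = [1, 1, 1, 1, 1, 1, 1]

t=0: δ = [4.000e-02, 9.000e-02, 1.200e-01, 4.000e-02]  (obs o_0=0)
t=1: δ = [4.800e-03, 1.350e-02, 1.080e-02, 9.600e-03]  ψ = [2, 1, 2, 2]  (obs o_1=0)
t=2: δ = [8.640e-04, 1.350e-03, 6.480e-04, 5.400e-04]  ψ = [3, 1, 2, 1]  (obs o_2=3)
t=3: δ = [3.456e-05, 2.025e-04, 3.888e-05, 5.400e-05]  ψ = [0, 1, 2, 1]  (obs o_3=2)
t=4: δ = [1.215e-05, 2.025e-05, 4.050e-06, 8.100e-06]  ψ = [1, 1, 1, 1]  (obs o_4=3)
t=5: δ = [1.458e-06, 2.025e-06, 4.050e-07, 8.100e-07]  ψ = [0, 1, 1, 1]  (obs o_5=3)
t=6: δ = [1.166e-07, 3.038e-07, 6.075e-08, 1.750e-07]  ψ = [0, 1, 1, 0]  (obs o_6=0)
backtrack: best end state = 1; path = [1, 1, 1, 1, 1, 1, 1]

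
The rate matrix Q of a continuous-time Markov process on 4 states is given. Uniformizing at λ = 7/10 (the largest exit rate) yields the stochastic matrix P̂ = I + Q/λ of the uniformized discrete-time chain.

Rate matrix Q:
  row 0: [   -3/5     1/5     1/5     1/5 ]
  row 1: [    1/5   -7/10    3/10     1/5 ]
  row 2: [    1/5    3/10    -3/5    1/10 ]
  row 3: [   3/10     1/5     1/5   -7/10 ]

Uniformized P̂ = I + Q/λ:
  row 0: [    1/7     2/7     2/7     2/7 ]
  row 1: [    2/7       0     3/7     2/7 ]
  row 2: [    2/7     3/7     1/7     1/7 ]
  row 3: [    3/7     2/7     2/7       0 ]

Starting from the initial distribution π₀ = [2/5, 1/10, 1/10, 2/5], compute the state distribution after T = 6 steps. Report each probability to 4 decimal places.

π = [0.2738, 0.2534, 0.2817, 0.1910]

t=0: π = [0.4000, 0.1000, 0.1000, 0.4000]
t=1: π = [0.2857, 0.2714, 0.2857, 0.1571]
t=2: π = [0.2673, 0.2490, 0.2837, 0.2000]
t=3: π = [0.2761, 0.2551, 0.2808, 0.1880]
t=4: π = [0.2731, 0.2529, 0.2820, 0.1919]
t=5: π = [0.2741, 0.2537, 0.2816, 0.1906]
t=6: π = [0.2738, 0.2534, 0.2817, 0.1910]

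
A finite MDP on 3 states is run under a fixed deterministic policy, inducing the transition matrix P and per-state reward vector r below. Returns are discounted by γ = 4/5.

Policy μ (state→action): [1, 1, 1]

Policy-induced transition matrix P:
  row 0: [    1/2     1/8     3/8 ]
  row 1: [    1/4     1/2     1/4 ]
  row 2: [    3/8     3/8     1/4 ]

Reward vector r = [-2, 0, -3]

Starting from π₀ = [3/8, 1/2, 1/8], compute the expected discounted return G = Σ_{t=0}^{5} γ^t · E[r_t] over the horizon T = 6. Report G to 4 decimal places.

G = -5.5305

t=0: π = [0.3750, 0.5000, 0.1250], E[r] = -1.1250, γ^t·E[r] = -1.125000, running G = -1.125000
t=1: π = [0.3594, 0.3438, 0.2969], E[r] = -1.6094, γ^t·E[r] = -1.287500, running G = -2.412500
t=2: π = [0.3770, 0.3281, 0.2949], E[r] = -1.6387, γ^t·E[r] = -1.048750, running G = -3.461250
t=3: π = [0.3811, 0.3218, 0.2971], E[r] = -1.6536, γ^t·E[r] = -0.846625, running G = -4.307875
t=4: π = [0.3824, 0.3199, 0.2976], E[r] = -1.6577, γ^t·E[r] = -0.679013, running G = -4.986888
t=5: π = [0.3828, 0.3194, 0.2978], E[r] = -1.6590, γ^t·E[r] = -0.543629, running G = -5.530516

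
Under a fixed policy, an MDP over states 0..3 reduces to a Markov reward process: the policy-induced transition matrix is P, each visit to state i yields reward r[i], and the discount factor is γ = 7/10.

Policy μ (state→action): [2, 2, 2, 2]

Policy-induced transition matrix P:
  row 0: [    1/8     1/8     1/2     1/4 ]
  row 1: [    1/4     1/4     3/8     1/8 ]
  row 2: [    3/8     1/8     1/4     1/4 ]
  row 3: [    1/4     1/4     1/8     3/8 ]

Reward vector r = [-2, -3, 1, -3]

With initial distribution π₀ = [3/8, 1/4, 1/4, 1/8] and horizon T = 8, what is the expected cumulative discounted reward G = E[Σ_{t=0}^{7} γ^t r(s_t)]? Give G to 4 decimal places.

G = -4.7564

t=0: π = [0.3750, 0.2500, 0.2500, 0.1250], E[r] = -1.6250, γ^t·E[r] = -1.625000, running G = -1.625000
t=1: π = [0.2344, 0.1719, 0.3594, 0.2344], E[r] = -1.3281, γ^t·E[r] = -0.929688, running G = -2.554688
t=2: π = [0.2656, 0.1758, 0.3008, 0.2578], E[r] = -1.5313, γ^t·E[r] = -0.750313, running G = -3.305000
t=3: π = [0.2544, 0.1792, 0.3062, 0.2603], E[r] = -1.5210, γ^t·E[r] = -0.521702, running G = -3.826702
t=4: π = [0.2565, 0.1799, 0.3035, 0.2601], E[r] = -1.5297, γ^t·E[r] = -0.367272, running G = -4.193974
t=5: π = [0.2559, 0.1800, 0.3041, 0.2600], E[r] = -1.5278, γ^t·E[r] = -0.256770, running G = -4.450744
t=6: π = [0.2560, 0.1800, 0.3040, 0.2600], E[r] = -1.5281, γ^t·E[r] = -0.179780, running G = -4.630524
t=7: π = [0.2560, 0.1800, 0.3040, 0.2600], E[r] = -1.5280, γ^t·E[r] = -0.125836, running G = -4.756360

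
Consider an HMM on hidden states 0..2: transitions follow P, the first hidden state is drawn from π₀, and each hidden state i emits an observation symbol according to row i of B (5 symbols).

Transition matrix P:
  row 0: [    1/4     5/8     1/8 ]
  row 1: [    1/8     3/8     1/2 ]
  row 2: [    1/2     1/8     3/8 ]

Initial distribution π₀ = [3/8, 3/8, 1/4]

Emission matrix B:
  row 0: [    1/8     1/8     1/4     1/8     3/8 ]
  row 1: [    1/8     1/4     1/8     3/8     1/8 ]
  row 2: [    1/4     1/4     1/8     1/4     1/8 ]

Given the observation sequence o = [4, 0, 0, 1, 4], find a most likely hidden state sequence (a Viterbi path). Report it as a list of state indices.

path = [0, 1, 2, 2, 0]

t=0: δ = [1.406e-01, 4.688e-02, 3.125e-02]  (obs o_0=4)
t=1: δ = [4.395e-03, 1.099e-02, 5.859e-03]  ψ = [0, 0, 1]  (obs o_1=0)
t=2: δ = [3.662e-04, 5.150e-04, 1.373e-03]  ψ = [2, 1, 1]  (obs o_2=0)
t=3: δ = [8.583e-05, 5.722e-05, 1.287e-04]  ψ = [2, 0, 2]  (obs o_3=1)
t=4: δ = [2.414e-05, 6.706e-06, 6.035e-06]  ψ = [2, 0, 2]  (obs o_4=4)
backtrack: best end state = 0; path = [0, 1, 2, 2, 0]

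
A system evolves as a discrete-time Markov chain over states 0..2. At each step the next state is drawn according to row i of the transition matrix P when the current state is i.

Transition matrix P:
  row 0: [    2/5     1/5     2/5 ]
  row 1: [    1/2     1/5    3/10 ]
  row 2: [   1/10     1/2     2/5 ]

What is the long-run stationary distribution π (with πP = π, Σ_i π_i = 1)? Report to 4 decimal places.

π = [0.3204, 0.3107, 0.3689]

Balance equations π_j = Σ_i π_i·P[i][j]:
  π_0 = 2/5·π_0 + 1/2·π_1 + 1/10·π_2
  π_1 = 1/5·π_0 + 1/5·π_1 + 1/2·π_2
  normalize: π_0 + π_1 + π_2 = 1
Solving the linear system gives exactly π = [33/103, 32/103, 38/103].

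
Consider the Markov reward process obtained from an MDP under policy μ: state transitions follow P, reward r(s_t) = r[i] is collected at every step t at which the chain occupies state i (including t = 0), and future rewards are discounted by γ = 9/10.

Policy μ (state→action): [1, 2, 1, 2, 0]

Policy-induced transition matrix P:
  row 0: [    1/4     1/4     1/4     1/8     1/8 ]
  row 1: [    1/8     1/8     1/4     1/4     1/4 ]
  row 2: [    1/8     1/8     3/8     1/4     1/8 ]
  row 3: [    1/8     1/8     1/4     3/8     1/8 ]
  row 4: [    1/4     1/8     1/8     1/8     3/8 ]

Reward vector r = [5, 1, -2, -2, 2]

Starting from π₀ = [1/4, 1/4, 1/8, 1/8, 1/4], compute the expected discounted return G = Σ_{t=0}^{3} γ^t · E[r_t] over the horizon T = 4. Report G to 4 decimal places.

t=0: π = [0.2500, 0.2500, 0.1250, 0.1250, 0.2500], E[r] = 1.5000, γ^t·E[r] = 1.500000, running G = 1.500000
t=1: π = [0.1875, 0.1563, 0.2344, 0.2031, 0.2188], E[r] = 0.6563, γ^t·E[r] = 0.590625, running G = 2.090625
t=2: π = [0.1758, 0.1484, 0.2520, 0.2246, 0.1992], E[r] = 0.4727, γ^t·E[r] = 0.382852, running G = 2.473477
t=3: π = [0.1719, 0.1470, 0.2566, 0.2312, 0.1934], E[r] = 0.4175, γ^t·E[r] = 0.304343, running G = 2.777820

G = 2.7778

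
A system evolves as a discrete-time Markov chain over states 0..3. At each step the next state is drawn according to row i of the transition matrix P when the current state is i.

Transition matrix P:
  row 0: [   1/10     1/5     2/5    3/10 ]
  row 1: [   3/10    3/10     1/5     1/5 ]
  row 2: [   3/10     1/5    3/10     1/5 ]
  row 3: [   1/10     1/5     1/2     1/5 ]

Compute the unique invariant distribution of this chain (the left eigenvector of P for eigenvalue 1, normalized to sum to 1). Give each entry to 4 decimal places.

Balance equations π_j = Σ_i π_i·P[i][j]:
  π_0 = 1/10·π_0 + 3/10·π_1 + 3/10·π_2 + 1/10·π_3
  π_1 = 1/5·π_0 + 3/10·π_1 + 1/5·π_2 + 1/5·π_3
  π_2 = 2/5·π_0 + 1/5·π_1 + 3/10·π_2 + 1/2·π_3
  normalize: π_0 + π_1 + π_2 + π_3 = 1
Solving the linear system gives exactly π = [13/61, 2/9, 377/1098, 27/122].

π = [0.2131, 0.2222, 0.3434, 0.2213]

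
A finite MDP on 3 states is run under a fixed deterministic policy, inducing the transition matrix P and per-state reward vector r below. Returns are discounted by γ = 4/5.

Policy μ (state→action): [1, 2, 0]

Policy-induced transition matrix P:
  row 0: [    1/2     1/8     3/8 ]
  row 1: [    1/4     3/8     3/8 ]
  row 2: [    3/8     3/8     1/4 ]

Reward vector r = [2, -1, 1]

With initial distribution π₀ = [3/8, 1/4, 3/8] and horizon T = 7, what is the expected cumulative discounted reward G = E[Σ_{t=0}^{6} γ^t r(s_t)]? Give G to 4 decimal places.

t=0: π = [0.3750, 0.2500, 0.3750], E[r] = 0.8750, γ^t·E[r] = 0.875000, running G = 0.875000
t=1: π = [0.3906, 0.2813, 0.3281], E[r] = 0.8281, γ^t·E[r] = 0.662500, running G = 1.537500
t=2: π = [0.3887, 0.2773, 0.3340], E[r] = 0.8340, γ^t·E[r] = 0.533750, running G = 2.071250
t=3: π = [0.3889, 0.2778, 0.3333], E[r] = 0.8333, γ^t·E[r] = 0.426625, running G = 2.497875
t=4: π = [0.3889, 0.2778, 0.3333], E[r] = 0.8333, γ^t·E[r] = 0.341338, running G = 2.839213
t=5: π = [0.3889, 0.2778, 0.3333], E[r] = 0.8333, γ^t·E[r] = 0.273066, running G = 3.112279
t=6: π = [0.3889, 0.2778, 0.3333], E[r] = 0.8333, γ^t·E[r] = 0.218453, running G = 3.330732

G = 3.3307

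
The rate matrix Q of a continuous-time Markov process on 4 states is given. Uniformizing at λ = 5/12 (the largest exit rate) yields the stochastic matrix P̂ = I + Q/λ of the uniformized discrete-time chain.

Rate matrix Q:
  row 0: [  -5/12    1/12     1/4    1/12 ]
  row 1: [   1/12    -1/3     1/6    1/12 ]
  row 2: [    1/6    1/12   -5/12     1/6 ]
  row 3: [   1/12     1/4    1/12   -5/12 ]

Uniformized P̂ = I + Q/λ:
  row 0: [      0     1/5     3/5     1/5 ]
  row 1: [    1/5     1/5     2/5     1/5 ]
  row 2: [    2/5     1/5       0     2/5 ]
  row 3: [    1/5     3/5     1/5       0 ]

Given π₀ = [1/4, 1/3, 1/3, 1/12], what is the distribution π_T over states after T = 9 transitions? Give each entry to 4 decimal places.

t=0: π = [0.2500, 0.3333, 0.3333, 0.0833]
t=1: π = [0.2167, 0.2333, 0.3000, 0.2500]
t=2: π = [0.2167, 0.3000, 0.2733, 0.2100]
t=3: π = [0.2113, 0.2840, 0.2920, 0.2127]
t=4: π = [0.2161, 0.2851, 0.2829, 0.2159]
t=5: π = [0.2134, 0.2863, 0.2869, 0.2134]
t=6: π = [0.2147, 0.2854, 0.2852, 0.2147]
t=7: π = [0.2141, 0.2859, 0.2859, 0.2141]
t=8: π = [0.2144, 0.2856, 0.2856, 0.2144]
t=9: π = [0.2143, 0.2857, 0.2857, 0.2143]

π = [0.2143, 0.2857, 0.2857, 0.2143]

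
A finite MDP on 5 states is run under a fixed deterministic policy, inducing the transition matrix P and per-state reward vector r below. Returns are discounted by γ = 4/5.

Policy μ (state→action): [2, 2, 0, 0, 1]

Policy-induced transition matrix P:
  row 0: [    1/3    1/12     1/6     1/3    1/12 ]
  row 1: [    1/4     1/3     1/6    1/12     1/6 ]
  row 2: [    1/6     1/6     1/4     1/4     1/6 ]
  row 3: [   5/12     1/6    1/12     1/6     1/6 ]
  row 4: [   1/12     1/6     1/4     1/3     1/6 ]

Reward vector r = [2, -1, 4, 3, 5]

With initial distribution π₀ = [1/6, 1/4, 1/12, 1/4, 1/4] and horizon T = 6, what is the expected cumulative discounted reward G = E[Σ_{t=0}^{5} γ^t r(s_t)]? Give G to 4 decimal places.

G = 9.0815

t=0: π = [0.1667, 0.2500, 0.0833, 0.2500, 0.2500], E[r] = 2.4167, γ^t·E[r] = 2.416667, running G = 2.416667
t=1: π = [0.2569, 0.1944, 0.1736, 0.2222, 0.1528], E[r] = 2.4444, γ^t·E[r] = 1.955556, running G = 4.372222
t=2: π = [0.2685, 0.1777, 0.1753, 0.2332, 0.1453], E[r] = 2.4867, γ^t·E[r] = 1.591481, running G = 5.963704
t=3: π = [0.2724, 0.1739, 0.1739, 0.2354, 0.1443], E[r] = 2.4945, γ^t·E[r] = 1.277185, running G = 7.240889
t=4: π = [0.2734, 0.1729, 0.1736, 0.2361, 0.1440], E[r] = 2.4963, γ^t·E[r] = 1.022487, running G = 8.263376
t=5: π = [0.2737, 0.1727, 0.1735, 0.2363, 0.1439], E[r] = 2.4967, γ^t·E[r] = 0.818121, running G = 9.081497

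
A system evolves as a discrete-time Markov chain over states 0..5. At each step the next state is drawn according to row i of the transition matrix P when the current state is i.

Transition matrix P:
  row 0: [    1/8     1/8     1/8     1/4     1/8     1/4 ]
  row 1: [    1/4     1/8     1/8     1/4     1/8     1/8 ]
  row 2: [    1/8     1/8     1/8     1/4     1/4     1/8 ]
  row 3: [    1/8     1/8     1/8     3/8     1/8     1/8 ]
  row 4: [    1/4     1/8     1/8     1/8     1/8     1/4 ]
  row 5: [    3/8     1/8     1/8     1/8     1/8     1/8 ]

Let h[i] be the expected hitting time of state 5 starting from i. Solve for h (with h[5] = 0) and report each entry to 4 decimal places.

h = [5.3895, 6.0632, 6.0511, 6.1594, 5.2932, 0.0000]

First-step conditioning: h[5] = 0; for i ≠ 5, h[i] = 1 + Σ_k P[i][k]·h[k].
  h[0] = 1 + 1/8·h[0] + 1/8·h[1] + 1/8·h[2] + 1/4·h[3] + 1/8·h[4]
  h[1] = 1 + 1/4·h[0] + 1/8·h[1] + 1/8·h[2] + 1/4·h[3] + 1/8·h[4]
  h[2] = 1 + 1/8·h[0] + 1/8·h[1] + 1/8·h[2] + 1/4·h[3] + 1/4·h[4]
  h[3] = 1 + 1/8·h[0] + 1/8·h[1] + 1/8·h[2] + 3/8·h[3] + 1/8·h[4]
  h[4] = 1 + 1/4·h[0] + 1/8·h[1] + 1/8·h[2] + 1/8·h[3] + 1/8·h[4]
Solving the 5×5 linear system over states ≠ 5 gives exactly h = [512/95, 576/95, 4024/665, 4096/665, 704/133, 0] (h[5] = 0 is the target).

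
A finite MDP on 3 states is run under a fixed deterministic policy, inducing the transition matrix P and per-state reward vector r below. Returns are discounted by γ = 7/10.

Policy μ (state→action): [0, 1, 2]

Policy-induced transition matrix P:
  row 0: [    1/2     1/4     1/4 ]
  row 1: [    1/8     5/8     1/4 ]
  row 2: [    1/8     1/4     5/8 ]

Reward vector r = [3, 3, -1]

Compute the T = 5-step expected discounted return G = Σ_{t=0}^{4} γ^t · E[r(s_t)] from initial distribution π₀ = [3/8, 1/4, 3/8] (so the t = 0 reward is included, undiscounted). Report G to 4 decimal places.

t=0: π = [0.3750, 0.2500, 0.3750], E[r] = 1.5000, γ^t·E[r] = 1.500000, running G = 1.500000
t=1: π = [0.2656, 0.3438, 0.3906], E[r] = 1.4375, γ^t·E[r] = 1.006250, running G = 2.506250
t=2: π = [0.2246, 0.3789, 0.3965], E[r] = 1.4141, γ^t·E[r] = 0.692891, running G = 3.199141
t=3: π = [0.2092, 0.3921, 0.3987], E[r] = 1.4053, γ^t·E[r] = 0.482009, running G = 3.681149
t=4: π = [0.2035, 0.3970, 0.3995], E[r] = 1.4020, γ^t·E[r] = 0.336615, running G = 4.017764

G = 4.0178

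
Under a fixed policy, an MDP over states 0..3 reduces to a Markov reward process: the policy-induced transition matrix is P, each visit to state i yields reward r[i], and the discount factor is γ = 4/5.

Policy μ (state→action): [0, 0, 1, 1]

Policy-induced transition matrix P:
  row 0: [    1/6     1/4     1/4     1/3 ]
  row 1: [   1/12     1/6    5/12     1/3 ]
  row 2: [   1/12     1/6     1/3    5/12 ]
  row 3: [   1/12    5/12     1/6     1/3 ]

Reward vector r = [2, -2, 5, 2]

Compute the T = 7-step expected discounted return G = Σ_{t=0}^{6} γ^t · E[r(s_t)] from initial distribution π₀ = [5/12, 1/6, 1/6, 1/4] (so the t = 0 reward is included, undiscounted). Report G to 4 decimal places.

t=0: π = [0.4167, 0.1667, 0.1667, 0.2500], E[r] = 1.8333, γ^t·E[r] = 1.833333, running G = 1.833333
t=1: π = [0.1181, 0.2639, 0.2708, 0.3472], E[r] = 1.7569, γ^t·E[r] = 1.405556, running G = 3.238889
t=2: π = [0.0932, 0.2633, 0.2876, 0.3559], E[r] = 1.8096, γ^t·E[r] = 1.158148, running G = 4.397037
t=3: π = [0.0911, 0.2634, 0.2882, 0.3573], E[r] = 1.8110, γ^t·E[r] = 0.927210, running G = 5.324247
t=4: π = [0.0909, 0.2636, 0.2881, 0.3573], E[r] = 1.8101, γ^t·E[r] = 0.741414, running G = 6.065661
t=5: π = [0.0909, 0.2636, 0.2882, 0.3573], E[r] = 1.8102, γ^t·E[r] = 0.593155, running G = 6.658816
t=6: π = [0.0909, 0.2636, 0.2882, 0.3573], E[r] = 1.8102, γ^t·E[r] = 0.474528, running G = 7.133344

G = 7.1333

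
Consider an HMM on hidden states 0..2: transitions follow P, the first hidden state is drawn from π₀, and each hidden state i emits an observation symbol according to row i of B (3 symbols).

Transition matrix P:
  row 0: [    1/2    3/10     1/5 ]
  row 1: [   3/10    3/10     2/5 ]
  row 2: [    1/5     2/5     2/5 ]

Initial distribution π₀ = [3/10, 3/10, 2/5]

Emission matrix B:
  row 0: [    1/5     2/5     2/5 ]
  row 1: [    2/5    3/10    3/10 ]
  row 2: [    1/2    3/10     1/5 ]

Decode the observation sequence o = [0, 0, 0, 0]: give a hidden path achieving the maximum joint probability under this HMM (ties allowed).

path = [2, 2, 2, 2]

t=0: δ = [6.000e-02, 1.200e-01, 2.000e-01]  (obs o_0=0)
t=1: δ = [8.000e-03, 3.200e-02, 4.000e-02]  ψ = [2, 2, 2]  (obs o_1=0)
t=2: δ = [1.920e-03, 6.400e-03, 8.000e-03]  ψ = [1, 2, 2]  (obs o_2=0)
t=3: δ = [3.840e-04, 1.280e-03, 1.600e-03]  ψ = [1, 2, 2]  (obs o_3=0)
backtrack: best end state = 2; path = [2, 2, 2, 2]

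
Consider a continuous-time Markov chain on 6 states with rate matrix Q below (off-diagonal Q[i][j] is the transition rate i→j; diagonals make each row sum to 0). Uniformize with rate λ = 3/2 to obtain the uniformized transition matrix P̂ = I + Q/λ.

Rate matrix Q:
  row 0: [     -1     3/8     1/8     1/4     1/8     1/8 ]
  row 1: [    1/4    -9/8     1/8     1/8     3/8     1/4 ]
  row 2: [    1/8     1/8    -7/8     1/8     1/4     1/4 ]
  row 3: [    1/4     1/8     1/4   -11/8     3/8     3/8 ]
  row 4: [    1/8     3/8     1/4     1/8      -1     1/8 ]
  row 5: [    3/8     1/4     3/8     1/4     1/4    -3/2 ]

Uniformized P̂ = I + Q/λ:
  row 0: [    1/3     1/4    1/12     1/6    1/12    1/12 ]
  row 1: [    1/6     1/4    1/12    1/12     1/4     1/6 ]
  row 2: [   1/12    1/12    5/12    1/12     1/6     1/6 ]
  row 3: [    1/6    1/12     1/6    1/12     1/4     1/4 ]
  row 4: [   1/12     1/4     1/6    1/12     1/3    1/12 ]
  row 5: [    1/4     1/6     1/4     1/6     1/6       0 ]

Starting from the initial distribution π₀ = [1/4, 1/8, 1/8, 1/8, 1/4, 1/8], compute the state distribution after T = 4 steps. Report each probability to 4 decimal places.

π = [0.1719, 0.1895, 0.1950, 0.1080, 0.2125, 0.1231]

t=0: π = [0.2500, 0.1250, 0.1250, 0.1250, 0.2500, 0.1250]
t=1: π = [0.1875, 0.1979, 0.1771, 0.1146, 0.2083, 0.1146]
t=2: π = [0.1753, 0.1918, 0.1884, 0.1085, 0.2118, 0.1241]
t=3: π = [0.1729, 0.1902, 0.1935, 0.1083, 0.2124, 0.1228]
t=4: π = [0.1719, 0.1895, 0.1950, 0.1080, 0.2125, 0.1231]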